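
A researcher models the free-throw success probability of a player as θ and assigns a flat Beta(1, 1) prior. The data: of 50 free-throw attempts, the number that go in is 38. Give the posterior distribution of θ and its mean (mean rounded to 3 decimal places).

Observing 38 successes and 12 failures updates Beta(1, 1) by adding the success and failure counts to the two shape parameters: α = 1+38 = 39, β = 1+12 = 13.
Posterior mean = α/(α+β) = 39/52 = 0.750.

Posterior: Beta(39, 13); mean ≈ 0.750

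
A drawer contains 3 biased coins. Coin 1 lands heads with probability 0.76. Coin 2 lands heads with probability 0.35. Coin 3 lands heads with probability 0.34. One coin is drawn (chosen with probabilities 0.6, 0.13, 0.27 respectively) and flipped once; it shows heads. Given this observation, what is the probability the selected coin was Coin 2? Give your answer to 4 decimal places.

P(heads|C1) = 0.76; P(heads|C2) = 0.35; P(heads|C3) = 0.34.
Prior × likelihood for each source: 0.6·0.76=0.4560, 0.13·0.35=0.04550, 0.27·0.34=0.09180. Summing gives P(heads) = 0.59330.
P(Coin 2 | heads) = 0.04550 / 0.59330 = 0.0767.

Posterior probability ≈ 0.0767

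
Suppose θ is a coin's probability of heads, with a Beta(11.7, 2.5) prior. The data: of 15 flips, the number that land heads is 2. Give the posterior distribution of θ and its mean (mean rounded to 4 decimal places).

Posterior: Beta(13.7, 15.5); mean ≈ 0.4692

Observing 2 successes and 13 failures updates Beta(11.7, 2.5) by adding the success and failure counts to the two shape parameters: α = 11.7+2 = 13.7, β = 2.5+13 = 15.5.
E[θ | data] = 13.7/(13.7+15.5) = 0.4692.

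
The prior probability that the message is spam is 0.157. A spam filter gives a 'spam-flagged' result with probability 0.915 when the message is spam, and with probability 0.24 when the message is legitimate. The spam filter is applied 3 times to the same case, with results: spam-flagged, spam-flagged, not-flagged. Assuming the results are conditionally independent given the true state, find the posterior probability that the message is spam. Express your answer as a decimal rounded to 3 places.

Posterior P(H) ≈ 0.232

With H the event that the message is spam, the joint likelihood of the observed sequence is P(data|H) = 0.915·0.915·0.085 = 0.071164 and P(data|¬H) = 0.24·0.24·0.76 = 0.043776.
Bayes: P(H|data) = 0.157·0.071164 / (0.157·0.071164 + 0.843·0.043776) = 0.011173/0.048076 = 0.2324.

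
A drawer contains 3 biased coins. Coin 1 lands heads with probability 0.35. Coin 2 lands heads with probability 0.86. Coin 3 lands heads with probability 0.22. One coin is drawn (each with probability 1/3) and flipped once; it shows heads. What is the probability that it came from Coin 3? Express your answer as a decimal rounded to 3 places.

Posterior probability ≈ 0.154

P(heads|C1) = 0.35; P(heads|C2) = 0.86; P(heads|C3) = 0.22.
Prior × likelihood for each source: 0.333333·0.35=0.1167, 0.333333·0.86=0.2867, 0.333333·0.22=0.07333. Summing gives P(heads) = 0.47667.
P(Coin 3 | heads) = 0.07333 / 0.47667 = 0.154.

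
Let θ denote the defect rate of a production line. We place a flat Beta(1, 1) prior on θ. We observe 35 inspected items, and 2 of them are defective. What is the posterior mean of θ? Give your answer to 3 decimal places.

The binomial likelihood is conjugate to the Beta prior: with 2 successes and 33 failures, the posterior is Beta(1+2, 1+33) = Beta(3, 34).
Posterior mean = α/(α+β) = 3/37 = 0.081.

Posterior mean ≈ 0.081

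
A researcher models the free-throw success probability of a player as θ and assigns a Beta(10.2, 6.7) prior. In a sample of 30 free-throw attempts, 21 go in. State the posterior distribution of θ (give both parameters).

Posterior: Beta(31.2, 15.7)

Observing 21 successes and 9 failures updates Beta(10.2, 6.7) by adding the success and failure counts to the two shape parameters: α = 10.2+21 = 31.2, β = 6.7+9 = 15.7.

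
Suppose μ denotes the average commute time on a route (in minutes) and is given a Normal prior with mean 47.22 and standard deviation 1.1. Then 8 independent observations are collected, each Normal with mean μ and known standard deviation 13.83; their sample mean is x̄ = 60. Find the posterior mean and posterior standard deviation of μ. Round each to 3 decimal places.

Posterior mean ≈ 47.836; posterior SD ≈ 1.073

With known σ, the Normal prior is conjugate. Weight on the data is w = (n/σ²)/(n/σ² + 1/τ₀²) = 0.0418259/(0.0418259+0.826446) = 0.048171.
Posterior mean = w·x̄ + (1−w)·μ₀ = 0.048171·60 + 0.95183·47.22 = 47.836. Posterior variance = 1/(0.0418259+0.826446) = 1.15171, so SD = 1.073.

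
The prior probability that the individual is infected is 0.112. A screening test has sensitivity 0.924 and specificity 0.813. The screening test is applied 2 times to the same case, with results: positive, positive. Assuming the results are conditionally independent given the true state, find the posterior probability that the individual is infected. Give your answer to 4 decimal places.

Posterior P(H) ≈ 0.7549

With H the event that the individual is infected, the joint likelihood of the observed sequence is P(data|H) = 0.924·0.924 = 0.85378 and P(data|¬H) = 0.187·0.187 = 0.034969.
Bayes: P(H|data) = 0.112·0.85378 / (0.112·0.85378 + 0.888·0.034969) = 0.095623/0.12668 = 0.7549.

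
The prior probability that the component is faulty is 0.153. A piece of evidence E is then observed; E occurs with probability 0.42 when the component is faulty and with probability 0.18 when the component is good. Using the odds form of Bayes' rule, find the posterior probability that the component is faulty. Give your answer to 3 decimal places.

Posterior probability ≈ 0.297

Prior odds = 0.153/(1−0.153) = 0.18064.
Likelihood ratio for E = 0.42/0.18 = 2.3333.
Posterior odds = prior odds × LR = 0.42149.
Posterior probability = odds/(1+odds) = 0.42149/1.4215 = 0.297.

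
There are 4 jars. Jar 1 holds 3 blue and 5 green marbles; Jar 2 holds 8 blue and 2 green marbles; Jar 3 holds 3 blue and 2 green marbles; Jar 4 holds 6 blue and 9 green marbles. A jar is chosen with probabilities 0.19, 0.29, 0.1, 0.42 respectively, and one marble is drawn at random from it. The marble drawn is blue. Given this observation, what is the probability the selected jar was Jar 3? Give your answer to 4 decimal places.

P(blue|Jar 1) = 0.375; P(blue|Jar 2) = 0.8; P(blue|Jar 3) = 0.6; P(blue|Jar 4) = 0.4.
Prior × likelihood for each source: 0.19·0.375=0.07125, 0.29·0.8=0.2320, 0.1·0.6=0.06000, 0.42·0.4=0.1680. Summing gives P(blue) = 0.53125.
P(Jar 3 | blue) = 0.06000 / 0.53125 = 0.1129.

Posterior probability ≈ 0.1129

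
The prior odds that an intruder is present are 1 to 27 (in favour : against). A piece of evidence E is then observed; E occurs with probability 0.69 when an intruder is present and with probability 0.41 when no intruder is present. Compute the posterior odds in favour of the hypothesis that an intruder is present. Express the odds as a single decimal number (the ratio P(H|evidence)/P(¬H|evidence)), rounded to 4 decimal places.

Prior odds = 1/27 = 0.037037. In log-odds, ln(0.037037) = -3.2958.
Add log likelihood ratio: ln(1.6829) = 0.52053.
Posterior log-odds = -2.7753, so posterior odds = exp(-2.7753) = 0.062331.

Posterior odds ≈ 0.0623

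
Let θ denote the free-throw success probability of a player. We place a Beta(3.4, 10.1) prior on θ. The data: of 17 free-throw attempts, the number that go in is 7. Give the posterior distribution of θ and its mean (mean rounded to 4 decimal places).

Posterior: Beta(10.4, 20.1); mean ≈ 0.3410

The binomial likelihood is conjugate to the Beta prior: with 7 successes and 10 failures, the posterior is Beta(3.4+7, 10.1+10) = Beta(10.4, 20.1).
E[θ | data] = 10.4/(10.4+20.1) = 0.3410.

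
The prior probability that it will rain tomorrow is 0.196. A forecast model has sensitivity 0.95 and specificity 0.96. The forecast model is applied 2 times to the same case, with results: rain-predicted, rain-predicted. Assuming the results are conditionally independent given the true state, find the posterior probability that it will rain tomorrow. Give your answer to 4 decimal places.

Posterior P(H) ≈ 0.9928

With H the event that it will rain tomorrow, the joint likelihood of the observed sequence is P(data|H) = 0.95·0.95 = 0.90250 and P(data|¬H) = 0.04·0.04 = 0.0016000.
Bayes: P(H|data) = 0.196·0.90250 / (0.196·0.90250 + 0.804·0.0016000) = 0.17689/0.17818 = 0.9928.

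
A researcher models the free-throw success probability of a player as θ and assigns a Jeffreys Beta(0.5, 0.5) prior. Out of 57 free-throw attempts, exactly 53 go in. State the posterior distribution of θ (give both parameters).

Posterior: Beta(53.5, 4.5)

Observing 53 successes and 4 failures updates Beta(0.5, 0.5) by adding the success and failure counts to the two shape parameters: α = 0.5+53 = 53.5, β = 0.5+4 = 4.5.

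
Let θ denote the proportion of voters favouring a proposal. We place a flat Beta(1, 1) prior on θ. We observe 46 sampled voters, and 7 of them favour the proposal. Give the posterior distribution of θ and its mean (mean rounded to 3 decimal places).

Posterior: Beta(8, 40); mean ≈ 0.167

Observing 7 successes and 39 failures updates Beta(1, 1) by adding the success and failure counts to the two shape parameters: α = 1+7 = 8, β = 1+39 = 40.
Posterior mean = α/(α+β) = 8/48 = 0.167.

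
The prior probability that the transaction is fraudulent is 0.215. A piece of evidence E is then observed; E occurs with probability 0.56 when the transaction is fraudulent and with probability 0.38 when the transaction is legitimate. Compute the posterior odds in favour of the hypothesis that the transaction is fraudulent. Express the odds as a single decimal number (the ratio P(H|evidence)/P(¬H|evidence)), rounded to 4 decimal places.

Posterior odds ≈ 0.4036

Prior odds = 0.215/(1−0.215) = 0.27389. In log-odds, ln(0.27389) = -1.2950.
Add log likelihood ratio: ln(1.4737) = 0.38777.
Posterior log-odds = -0.90728, so posterior odds = exp(-0.90728) = 0.40362.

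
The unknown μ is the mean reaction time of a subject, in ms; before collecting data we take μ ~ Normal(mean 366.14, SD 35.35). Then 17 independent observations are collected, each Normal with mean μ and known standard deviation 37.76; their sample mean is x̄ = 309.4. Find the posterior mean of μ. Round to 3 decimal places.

Posterior mean ≈ 312.969

Prior precision 1/τ₀² = 1/35.35² = 0.00080024; data precision n/σ² = 17/37.76² = 0.0119230.
Posterior precision = 0.00080024 + 0.0119230 = 0.0127232.
Posterior mean = (0.00080024·366.14 + 0.0119230·309.4) / 0.0127232 = 312.969.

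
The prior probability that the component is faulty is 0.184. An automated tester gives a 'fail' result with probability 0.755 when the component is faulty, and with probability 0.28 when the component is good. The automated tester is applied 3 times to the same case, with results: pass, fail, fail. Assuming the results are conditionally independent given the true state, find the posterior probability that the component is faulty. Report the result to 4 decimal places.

Let H be the event that the component is faulty; start with P(H) = 0.184. P('fail'|H) = 0.755, P('fail'|¬H) = 0.28.
Update on result 1 ('pass'): P(H) ← 0.245·0.1840 / (0.245·0.1840 + 0.72·0.8160) = 0.045080/0.63260 = 0.0713.
Update on result 2 ('fail'): P(H) ← 0.755·0.0713 / (0.755·0.0713 + 0.28·0.9287) = 0.053802/0.31385 = 0.1714.
Update on result 3 ('fail'): P(H) ← 0.755·0.1714 / (0.755·0.1714 + 0.28·0.8286) = 0.12943/0.36143 = 0.3581.

Posterior P(H) ≈ 0.3581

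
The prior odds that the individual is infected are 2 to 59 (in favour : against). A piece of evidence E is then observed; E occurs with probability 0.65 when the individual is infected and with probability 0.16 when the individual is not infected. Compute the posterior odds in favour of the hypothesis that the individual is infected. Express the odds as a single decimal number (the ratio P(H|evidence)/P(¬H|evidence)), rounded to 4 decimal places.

Posterior odds ≈ 0.1377

Prior odds = 2/59 = 0.033898.
Likelihood ratio for E = 0.65/0.16 = 4.0625.
Posterior odds = prior odds × LR = 0.13771.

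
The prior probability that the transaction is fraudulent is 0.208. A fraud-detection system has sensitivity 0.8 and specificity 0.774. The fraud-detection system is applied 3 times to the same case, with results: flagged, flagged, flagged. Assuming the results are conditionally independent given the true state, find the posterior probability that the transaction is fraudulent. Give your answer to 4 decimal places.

Posterior P(H) ≈ 0.9209

With H the event that the transaction is fraudulent, the joint likelihood of the observed sequence is P(data|H) = 0.8·0.8·0.8 = 0.51200 and P(data|¬H) = 0.226·0.226·0.226 = 0.011543.
Bayes: P(H|data) = 0.208·0.51200 / (0.208·0.51200 + 0.792·0.011543) = 0.10650/0.11564 = 0.9209.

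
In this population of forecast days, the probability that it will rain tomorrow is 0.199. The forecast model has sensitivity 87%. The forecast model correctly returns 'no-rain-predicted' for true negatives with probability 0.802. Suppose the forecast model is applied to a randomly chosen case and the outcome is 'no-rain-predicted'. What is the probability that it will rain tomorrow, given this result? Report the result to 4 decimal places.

Let H be the event that it will rain tomorrow. P(H) = 0.199, so P(¬H) = 0.801. With E the 'no-rain-predicted' result, P(E|H) = 0.13 and P(E|¬H) = 0.802.
P(E) = 0.13·0.199 + 0.802·0.801 = 0.025870 + 0.64240 = 0.66827.
By Bayes' theorem, P(H|E) = 0.025870 / 0.66827 = 0.0387.

P(H | E) ≈ 0.0387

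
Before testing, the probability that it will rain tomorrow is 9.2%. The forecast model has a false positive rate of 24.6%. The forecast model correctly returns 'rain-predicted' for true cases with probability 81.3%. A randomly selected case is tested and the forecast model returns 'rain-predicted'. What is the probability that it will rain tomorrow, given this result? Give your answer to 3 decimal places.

P(H | E) ≈ 0.251

Write H for 'it will rain tomorrow'. Prior odds H:¬H = 0.092/0.908 = 0.10132. For the 'rain-predicted' outcome, the likelihood ratio is 0.813/0.246 = 3.3049.
Posterior odds = 0.10132 × 3.3049 = 0.33486, so P(H|E) = 0.33486/(1+0.33486) = 0.251.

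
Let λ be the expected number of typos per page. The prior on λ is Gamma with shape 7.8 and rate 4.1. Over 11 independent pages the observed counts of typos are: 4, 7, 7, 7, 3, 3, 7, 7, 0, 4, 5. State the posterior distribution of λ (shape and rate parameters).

Posterior: Gamma(shape=61.8, rate=15.1)

The Poisson likelihood adds the total count to the shape and the number of exposure periods to the rate. Here ∑xᵢ = 54 and n = 11, so shape 7.8→61.8 and rate 4.1→15.1.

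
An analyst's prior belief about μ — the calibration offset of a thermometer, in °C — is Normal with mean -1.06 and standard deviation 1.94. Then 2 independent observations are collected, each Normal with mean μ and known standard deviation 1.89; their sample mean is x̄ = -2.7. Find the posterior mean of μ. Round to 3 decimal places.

Prior precision 1/τ₀² = 1/1.94² = 0.265703; data precision n/σ² = 2/1.89² = 0.559895.
Posterior precision = 0.265703 + 0.559895 = 0.825598.
Posterior mean = (0.265703·-1.06 + 0.559895·-2.7) / 0.825598 = -2.172.

Posterior mean ≈ -2.172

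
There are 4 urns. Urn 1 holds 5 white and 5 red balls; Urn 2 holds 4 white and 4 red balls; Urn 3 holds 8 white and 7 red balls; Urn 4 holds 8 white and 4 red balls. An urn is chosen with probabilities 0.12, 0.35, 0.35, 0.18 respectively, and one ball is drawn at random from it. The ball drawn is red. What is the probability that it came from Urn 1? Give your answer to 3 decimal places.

P(red|Urn 1) = 0.5; P(red|Urn 2) = 0.5; P(red|Urn 3) = 0.4667; P(red|Urn 4) = 0.3333.
Prior × likelihood for each source: 0.12·0.5=0.06000, 0.35·0.5=0.1750, 0.35·0.4667=0.1633, 0.18·0.3333=0.06000. Summing gives P(red) = 0.45833.
P(Urn 1 | red) = 0.06000 / 0.45833 = 0.131.

Posterior probability ≈ 0.131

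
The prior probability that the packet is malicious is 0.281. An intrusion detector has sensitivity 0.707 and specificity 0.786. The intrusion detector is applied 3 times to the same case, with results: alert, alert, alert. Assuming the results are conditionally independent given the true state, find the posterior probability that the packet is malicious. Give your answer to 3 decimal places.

Posterior P(H) ≈ 0.934

Let H be the event that the packet is malicious; start with P(H) = 0.281. P('alert'|H) = 0.707, P('alert'|¬H) = 0.214.
Update on result 1 ('alert'): P(H) ← 0.707·0.2810 / (0.707·0.2810 + 0.214·0.7190) = 0.19867/0.35253 = 0.5635.
Update on result 2 ('alert'): P(H) ← 0.707·0.5635 / (0.707·0.5635 + 0.214·0.4365) = 0.39842/0.49183 = 0.8101.
Update on result 3 ('alert'): P(H) ← 0.707·0.8101 / (0.707·0.8101 + 0.214·0.1899) = 0.57273/0.61337 = 0.9337.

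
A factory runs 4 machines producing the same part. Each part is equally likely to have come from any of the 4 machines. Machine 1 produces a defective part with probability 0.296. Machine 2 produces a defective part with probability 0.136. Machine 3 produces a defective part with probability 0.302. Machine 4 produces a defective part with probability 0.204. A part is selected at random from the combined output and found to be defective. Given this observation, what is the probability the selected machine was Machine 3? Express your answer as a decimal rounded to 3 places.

Posterior probability ≈ 0.322

Tabulate prior·likelihood by source: [1] prior 0.25, lik 0.296, product 0.07400; [2] prior 0.25, lik 0.136, product 0.03400; [3] prior 0.25, lik 0.302, product 0.07550; [4] prior 0.25, lik 0.204, product 0.05100.
Normalizing constant = 0.23450; the posterior for Machine 3 is its product over the sum, 0.07550/0.23450 = 0.322.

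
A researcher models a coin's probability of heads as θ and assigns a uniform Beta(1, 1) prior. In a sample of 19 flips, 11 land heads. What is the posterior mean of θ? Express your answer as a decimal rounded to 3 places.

The binomial likelihood is conjugate to the Beta prior: with 11 successes and 8 failures, the posterior is Beta(1+11, 1+8) = Beta(12, 9).
Posterior mean = α/(α+β) = 12/21 = 0.571.

Posterior mean ≈ 0.571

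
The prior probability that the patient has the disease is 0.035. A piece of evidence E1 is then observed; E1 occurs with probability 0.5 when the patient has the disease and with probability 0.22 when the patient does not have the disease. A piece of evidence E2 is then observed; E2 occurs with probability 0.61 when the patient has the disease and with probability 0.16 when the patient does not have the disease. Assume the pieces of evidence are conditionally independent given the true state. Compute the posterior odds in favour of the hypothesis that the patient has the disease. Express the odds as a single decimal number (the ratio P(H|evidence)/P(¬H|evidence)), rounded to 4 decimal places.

Prior odds = 0.035/(1−0.035) = 0.036269. In log-odds, ln(0.036269) = -3.3168.
Add log likelihood ratios: ln(2.2727) + ln(3.8125) = 2.1593.
Posterior log-odds = -1.1575, so posterior odds = exp(-1.1575) = 0.31427.

Posterior odds ≈ 0.3143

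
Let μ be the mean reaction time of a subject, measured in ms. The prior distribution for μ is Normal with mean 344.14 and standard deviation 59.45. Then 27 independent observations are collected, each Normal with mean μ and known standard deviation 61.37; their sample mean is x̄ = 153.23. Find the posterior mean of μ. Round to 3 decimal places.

Posterior mean ≈ 160.479

Prior precision 1/τ₀² = 1/59.45² = 0.00028294; data precision n/σ² = 27/61.37² = 0.00716888.
Posterior precision = 0.00028294 + 0.00716888 = 0.00745182.
Posterior mean = (0.00028294·344.14 + 0.00716888·153.23) / 0.00745182 = 160.479.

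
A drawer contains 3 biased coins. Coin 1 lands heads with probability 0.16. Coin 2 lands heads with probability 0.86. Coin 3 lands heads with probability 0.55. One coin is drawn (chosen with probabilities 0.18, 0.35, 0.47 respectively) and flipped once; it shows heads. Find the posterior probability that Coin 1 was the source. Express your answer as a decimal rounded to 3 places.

Posterior probability ≈ 0.049

P(heads|C1) = 0.16; P(heads|C2) = 0.86; P(heads|C3) = 0.55.
Prior × likelihood for each source: 0.18·0.16=0.02880, 0.35·0.86=0.3010, 0.47·0.55=0.2585. Summing gives P(heads) = 0.58830.
P(Coin 1 | heads) = 0.02880 / 0.58830 = 0.049.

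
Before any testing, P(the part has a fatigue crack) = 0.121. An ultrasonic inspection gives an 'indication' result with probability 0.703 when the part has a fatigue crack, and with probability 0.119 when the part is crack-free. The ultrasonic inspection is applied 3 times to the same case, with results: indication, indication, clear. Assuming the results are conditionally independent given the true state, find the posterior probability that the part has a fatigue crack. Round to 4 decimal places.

Posterior P(H) ≈ 0.6183

Let H be the event that the part has a fatigue crack; start with P(H) = 0.121. P('indication'|H) = 0.703, P('indication'|¬H) = 0.119.
Update on result 1 ('indication'): P(H) ← 0.703·0.1210 / (0.703·0.1210 + 0.119·0.8790) = 0.085063/0.18966 = 0.4485.
Update on result 2 ('indication'): P(H) ← 0.703·0.4485 / (0.703·0.4485 + 0.119·0.5515) = 0.31529/0.38092 = 0.8277.
Update on result 3 ('clear'): P(H) ← 0.297·0.8277 / (0.297·0.8277 + 0.881·0.1723) = 0.24583/0.39762 = 0.6183.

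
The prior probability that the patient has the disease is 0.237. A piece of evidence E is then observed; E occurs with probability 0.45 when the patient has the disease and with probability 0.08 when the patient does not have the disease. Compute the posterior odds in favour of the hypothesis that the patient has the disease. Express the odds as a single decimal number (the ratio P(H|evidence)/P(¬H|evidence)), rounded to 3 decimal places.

Posterior odds ≈ 1.747

Prior odds = 0.237/(1−0.237) = 0.31062. In log-odds, ln(0.31062) = -1.1692.
Add log likelihood ratio: ln(5.6250) = 1.7272.
Posterior log-odds = 0.55802, so posterior odds = exp(0.55802) = 1.7472.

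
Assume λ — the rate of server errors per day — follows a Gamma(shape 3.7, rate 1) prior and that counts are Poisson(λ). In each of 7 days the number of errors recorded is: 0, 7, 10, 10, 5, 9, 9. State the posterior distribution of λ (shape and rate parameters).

Posterior: Gamma(shape=53.7, rate=8)

Total count ∑xᵢ = 50 over n = 7 days.
Gamma is conjugate to the Poisson likelihood: posterior is Gamma(shape = 3.7+50 = 53.7, rate = 1+7 = 8).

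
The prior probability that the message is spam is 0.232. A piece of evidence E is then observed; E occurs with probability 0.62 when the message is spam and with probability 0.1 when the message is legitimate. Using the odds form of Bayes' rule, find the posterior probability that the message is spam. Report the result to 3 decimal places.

Prior odds = 0.232/(1−0.232) = 0.30208. In log-odds, ln(0.30208) = -1.1971.
Add log likelihood ratio: ln(6.2000) = 1.8245.
Posterior log-odds = 0.62750, so posterior odds = exp(0.62750) = 1.8729. Converting, P(H|E) = 1.8729/2.8729 = 0.652.

Posterior probability ≈ 0.652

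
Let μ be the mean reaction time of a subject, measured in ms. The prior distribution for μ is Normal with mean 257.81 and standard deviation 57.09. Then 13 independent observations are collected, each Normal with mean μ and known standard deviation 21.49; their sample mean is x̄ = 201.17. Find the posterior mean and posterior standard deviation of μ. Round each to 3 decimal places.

Posterior mean ≈ 201.781; posterior SD ≈ 5.928

Prior precision 1/τ₀² = 1/57.09² = 0.00030682; data precision n/σ² = 13/21.49² = 0.0281495.
Posterior precision = 0.00030682 + 0.0281495 = 0.0284563, giving posterior SD = 1/√0.0284563 = 5.928.
Posterior mean = (0.00030682·257.81 + 0.0281495·201.17) / 0.0284563 = 201.781.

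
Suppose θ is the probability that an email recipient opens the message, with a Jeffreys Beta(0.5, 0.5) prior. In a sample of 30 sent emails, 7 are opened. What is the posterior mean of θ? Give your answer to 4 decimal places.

Posterior mean ≈ 0.2419

Observing 7 successes and 23 failures updates Beta(0.5, 0.5) by adding the success and failure counts to the two shape parameters: α = 0.5+7 = 7.5, β = 0.5+23 = 23.5.
E[θ | data] = 7.5/(7.5+23.5) = 0.2419.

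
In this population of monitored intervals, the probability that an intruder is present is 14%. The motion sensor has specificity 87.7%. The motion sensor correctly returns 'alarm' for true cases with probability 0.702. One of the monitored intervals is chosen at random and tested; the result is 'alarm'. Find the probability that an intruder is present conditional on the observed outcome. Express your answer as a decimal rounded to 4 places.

Let H be the event that an intruder is present. P(H) = 0.14, so P(¬H) = 0.86. With E the 'alarm' result, P(E|H) = 0.702 and P(E|¬H) = 0.123.
P(E) = 0.702·0.14 + 0.123·0.86 = 0.098280 + 0.10578 = 0.20406.
By Bayes' theorem, P(H|E) = 0.098280 / 0.20406 = 0.4816.

P(H | E) ≈ 0.4816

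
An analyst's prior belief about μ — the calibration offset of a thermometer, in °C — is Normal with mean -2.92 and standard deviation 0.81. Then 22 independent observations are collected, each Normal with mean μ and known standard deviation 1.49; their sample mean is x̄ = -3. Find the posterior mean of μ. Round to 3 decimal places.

Prior precision 1/τ₀² = 1/0.81² = 1.52416; data precision n/σ² = 22/1.49² = 9.90946.
Posterior precision = 1.52416 + 9.90946 = 11.4336.
Posterior mean = (1.52416·-2.92 + 9.90946·-3) / 11.4336 = -2.989.

Posterior mean ≈ -2.989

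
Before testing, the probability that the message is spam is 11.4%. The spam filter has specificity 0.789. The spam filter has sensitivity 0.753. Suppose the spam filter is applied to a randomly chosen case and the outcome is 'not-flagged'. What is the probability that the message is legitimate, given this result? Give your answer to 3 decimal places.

Let H be the event that the message is spam. P(H) = 0.114, so P(¬H) = 0.886. With E the 'not-flagged' result, P(E|H) = 0.247 and P(E|¬H) = 0.789.
P(E) = 0.247·0.114 + 0.789·0.886 = 0.028158 + 0.69905 = 0.72721.
By Bayes' theorem, P(H|E) = 0.028158 / 0.72721 = 0.039. Hence P(¬H|E) = 1 − 0.039 = 0.961.

P(¬H | E) ≈ 0.961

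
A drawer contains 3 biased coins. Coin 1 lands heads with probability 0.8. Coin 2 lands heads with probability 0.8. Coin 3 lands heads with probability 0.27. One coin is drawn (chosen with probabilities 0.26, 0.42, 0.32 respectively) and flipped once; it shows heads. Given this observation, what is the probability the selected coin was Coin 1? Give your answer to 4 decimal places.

P(heads|C1) = 0.8; P(heads|C2) = 0.8; P(heads|C3) = 0.27.
Prior × likelihood for each source: 0.26·0.8=0.2080, 0.42·0.8=0.3360, 0.32·0.27=0.08640. Summing gives P(heads) = 0.63040.
P(Coin 1 | heads) = 0.2080 / 0.63040 = 0.3299.

Posterior probability ≈ 0.3299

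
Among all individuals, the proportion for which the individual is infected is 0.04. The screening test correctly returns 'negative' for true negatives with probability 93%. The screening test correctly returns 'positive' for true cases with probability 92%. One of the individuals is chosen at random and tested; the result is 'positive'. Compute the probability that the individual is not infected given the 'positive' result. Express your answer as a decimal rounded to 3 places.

Write H for 'the individual is infected'. Prior odds H:¬H = 0.04/0.96 = 0.041667. For the 'positive' outcome, the likelihood ratio is 0.92/0.07 = 13.143.
Posterior odds = 0.041667 × 13.143 = 0.54762, so P(H|E) = 0.54762/(1+0.54762) = 0.354. Then P(¬H|E) = 1 − 0.354 = 0.646.

P(¬H | E) ≈ 0.646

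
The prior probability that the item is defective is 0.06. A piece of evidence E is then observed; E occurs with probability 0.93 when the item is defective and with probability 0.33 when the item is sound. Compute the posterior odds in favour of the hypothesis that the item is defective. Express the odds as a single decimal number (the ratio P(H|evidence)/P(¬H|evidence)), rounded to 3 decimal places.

Posterior odds ≈ 0.180

Prior odds = 0.06/(1−0.06) = 0.063830.
Likelihood ratio for E = 0.93/0.33 = 2.8182.
Posterior odds = prior odds × LR = 0.17988.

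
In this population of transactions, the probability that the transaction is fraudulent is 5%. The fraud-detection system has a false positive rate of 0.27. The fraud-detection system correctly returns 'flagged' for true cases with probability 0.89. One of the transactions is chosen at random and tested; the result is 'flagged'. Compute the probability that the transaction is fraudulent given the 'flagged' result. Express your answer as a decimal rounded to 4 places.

P(H | E) ≈ 0.1478

Write H for 'the transaction is fraudulent'. Prior odds H:¬H = 0.05/0.95 = 0.052632. For the 'flagged' outcome, the likelihood ratio is 0.89/0.27 = 3.2963.
Posterior odds = 0.052632 × 3.2963 = 0.17349, so P(H|E) = 0.17349/(1+0.17349) = 0.1478.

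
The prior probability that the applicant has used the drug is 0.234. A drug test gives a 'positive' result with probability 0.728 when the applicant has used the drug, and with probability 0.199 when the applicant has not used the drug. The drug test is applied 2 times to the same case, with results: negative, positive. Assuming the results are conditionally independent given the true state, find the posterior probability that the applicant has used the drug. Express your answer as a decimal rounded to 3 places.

Posterior P(H) ≈ 0.275

With H the event that the applicant has used the drug, the joint likelihood of the observed sequence is P(data|H) = 0.272·0.728 = 0.19802 and P(data|¬H) = 0.801·0.199 = 0.15940.
Bayes: P(H|data) = 0.234·0.19802 / (0.234·0.19802 + 0.766·0.15940) = 0.046336/0.16844 = 0.2751.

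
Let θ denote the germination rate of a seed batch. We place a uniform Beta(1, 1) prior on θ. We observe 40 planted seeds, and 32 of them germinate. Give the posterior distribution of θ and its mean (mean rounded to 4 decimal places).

The binomial likelihood is conjugate to the Beta prior: with 32 successes and 8 failures, the posterior is Beta(1+32, 1+8) = Beta(33, 9).
E[θ | data] = 33/(33+9) = 0.7857.

Posterior: Beta(33, 9); mean ≈ 0.7857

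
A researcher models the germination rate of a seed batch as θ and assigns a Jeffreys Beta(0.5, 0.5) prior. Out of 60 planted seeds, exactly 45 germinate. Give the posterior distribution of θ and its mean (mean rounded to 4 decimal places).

The binomial likelihood is conjugate to the Beta prior: with 45 successes and 15 failures, the posterior is Beta(0.5+45, 0.5+15) = Beta(45.5, 15.5).
E[θ | data] = 45.5/(45.5+15.5) = 0.7459.

Posterior: Beta(45.5, 15.5); mean ≈ 0.7459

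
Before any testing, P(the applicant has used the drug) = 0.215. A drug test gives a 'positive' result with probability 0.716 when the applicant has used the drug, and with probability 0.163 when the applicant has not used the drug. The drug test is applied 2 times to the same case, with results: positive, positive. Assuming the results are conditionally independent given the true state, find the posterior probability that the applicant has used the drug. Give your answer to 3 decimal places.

Posterior P(H) ≈ 0.841

With H the event that the applicant has used the drug, the joint likelihood of the observed sequence is P(data|H) = 0.716·0.716 = 0.51266 and P(data|¬H) = 0.163·0.163 = 0.026569.
Bayes: P(H|data) = 0.215·0.51266 / (0.215·0.51266 + 0.785·0.026569) = 0.11022/0.13108 = 0.8409.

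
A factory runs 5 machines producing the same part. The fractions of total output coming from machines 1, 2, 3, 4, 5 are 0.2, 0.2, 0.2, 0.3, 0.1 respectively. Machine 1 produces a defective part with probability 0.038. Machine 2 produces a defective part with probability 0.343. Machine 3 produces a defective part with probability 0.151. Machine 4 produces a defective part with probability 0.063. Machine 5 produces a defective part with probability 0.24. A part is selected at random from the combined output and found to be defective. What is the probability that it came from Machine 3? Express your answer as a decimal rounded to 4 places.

Tabulate prior·likelihood by source: [1] prior 0.2, lik 0.038, product 0.007600; [2] prior 0.2, lik 0.343, product 0.06860; [3] prior 0.2, lik 0.151, product 0.03020; [4] prior 0.3, lik 0.063, product 0.01890; [5] prior 0.1, lik 0.24, product 0.02400.
Normalizing constant = 0.14930; the posterior for Machine 3 is its product over the sum, 0.03020/0.14930 = 0.2023.

Posterior probability ≈ 0.2023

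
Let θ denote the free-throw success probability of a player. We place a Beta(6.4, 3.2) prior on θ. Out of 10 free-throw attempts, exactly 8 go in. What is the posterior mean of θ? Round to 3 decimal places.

Observing 8 successes and 2 failures updates Beta(6.4, 3.2) by adding the success and failure counts to the two shape parameters: α = 6.4+8 = 14.4, β = 3.2+2 = 5.2.
Posterior mean = α/(α+β) = 14.4/19.6 = 0.735.

Posterior mean ≈ 0.735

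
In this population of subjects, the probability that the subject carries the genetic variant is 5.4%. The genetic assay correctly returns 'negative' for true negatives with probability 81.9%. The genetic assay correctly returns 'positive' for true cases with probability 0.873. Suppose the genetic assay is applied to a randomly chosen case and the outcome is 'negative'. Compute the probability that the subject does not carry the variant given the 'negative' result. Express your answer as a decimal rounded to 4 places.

Write H for 'the subject carries the genetic variant'. Prior odds H:¬H = 0.054/0.946 = 0.057082. For the 'negative' outcome, the likelihood ratio is 0.127/0.819 = 0.15507.
Posterior odds = 0.057082 × 0.15507 = 0.0088516, so P(H|E) = 0.0088516/(1+0.0088516) = 0.0088. Then P(¬H|E) = 1 − 0.0088 = 0.9912.

P(¬H | E) ≈ 0.9912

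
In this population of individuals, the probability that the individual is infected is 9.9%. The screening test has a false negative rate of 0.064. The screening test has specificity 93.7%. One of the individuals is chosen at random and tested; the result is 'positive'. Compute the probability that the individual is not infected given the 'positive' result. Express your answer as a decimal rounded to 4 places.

Write H for 'the individual is infected'. Prior odds H:¬H = 0.099/0.901 = 0.10988. For the 'positive' outcome, the likelihood ratio is 0.936/0.063 = 14.857.
Posterior odds = 0.10988 × 14.857 = 1.6325, so P(H|E) = 1.6325/(1+1.6325) = 0.6201. Then P(¬H|E) = 1 − 0.6201 = 0.3799.

P(¬H | E) ≈ 0.3799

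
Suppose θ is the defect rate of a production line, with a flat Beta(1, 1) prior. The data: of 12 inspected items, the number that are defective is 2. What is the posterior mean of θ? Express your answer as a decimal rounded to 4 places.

Posterior mean ≈ 0.2143

The binomial likelihood is conjugate to the Beta prior: with 2 successes and 10 failures, the posterior is Beta(1+2, 1+10) = Beta(3, 11).
Posterior mean = α/(α+β) = 3/14 = 0.2143.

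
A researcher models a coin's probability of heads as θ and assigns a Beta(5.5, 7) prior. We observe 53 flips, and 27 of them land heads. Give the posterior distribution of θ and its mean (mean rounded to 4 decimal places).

The binomial likelihood is conjugate to the Beta prior: with 27 successes and 26 failures, the posterior is Beta(5.5+27, 7+26) = Beta(32.5, 33).
E[θ | data] = 32.5/(32.5+33) = 0.4962.

Posterior: Beta(32.5, 33); mean ≈ 0.4962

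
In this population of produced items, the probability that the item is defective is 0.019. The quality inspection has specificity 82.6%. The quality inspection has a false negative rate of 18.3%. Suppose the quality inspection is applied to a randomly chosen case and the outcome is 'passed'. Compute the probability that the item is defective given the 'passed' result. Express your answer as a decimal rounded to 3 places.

P(H | E) ≈ 0.004

Let H be the event that the item is defective. P(H) = 0.019, so P(¬H) = 0.981. With E the 'passed' result, P(E|H) = 0.183 and P(E|¬H) = 0.826.
P(E) = 0.183·0.019 + 0.826·0.981 = 0.0034770 + 0.81031 = 0.81378.
By Bayes' theorem, P(H|E) = 0.0034770 / 0.81378 = 0.004.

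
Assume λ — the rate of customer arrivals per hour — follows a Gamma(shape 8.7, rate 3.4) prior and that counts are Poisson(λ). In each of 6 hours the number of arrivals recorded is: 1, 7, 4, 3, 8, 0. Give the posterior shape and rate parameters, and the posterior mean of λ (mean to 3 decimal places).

Total count ∑xᵢ = 23 over n = 6 hours.
Gamma is conjugate to the Poisson likelihood: posterior is Gamma(shape = 8.7+23 = 31.7, rate = 3.4+6 = 9.4).
Posterior mean = shape/rate = 31.7/9.4 = 3.372.

Posterior: Gamma(shape=31.7, rate=9.4); mean ≈ 3.372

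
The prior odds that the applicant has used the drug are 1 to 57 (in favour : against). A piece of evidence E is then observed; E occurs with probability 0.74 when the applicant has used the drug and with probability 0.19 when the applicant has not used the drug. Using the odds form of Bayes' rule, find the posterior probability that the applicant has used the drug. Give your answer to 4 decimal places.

Posterior probability ≈ 0.0640

Prior odds = 1/57 = 0.017544.
Likelihood ratio for E = 0.74/0.19 = 3.8947.
Posterior odds = prior odds × LR = 0.068329.
Posterior probability = odds/(1+odds) = 0.068329/1.0683 = 0.0640.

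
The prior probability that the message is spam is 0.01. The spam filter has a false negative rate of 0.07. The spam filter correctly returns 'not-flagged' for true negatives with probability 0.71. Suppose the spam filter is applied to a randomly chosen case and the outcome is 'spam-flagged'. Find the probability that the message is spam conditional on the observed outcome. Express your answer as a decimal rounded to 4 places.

P(H | E) ≈ 0.0314

Write H for 'the message is spam'. Prior odds H:¬H = 0.01/0.99 = 0.010101. For the 'spam-flagged' outcome, the likelihood ratio is 0.93/0.29 = 3.2069.
Posterior odds = 0.010101 × 3.2069 = 0.032393, so P(H|E) = 0.032393/(1+0.032393) = 0.0314.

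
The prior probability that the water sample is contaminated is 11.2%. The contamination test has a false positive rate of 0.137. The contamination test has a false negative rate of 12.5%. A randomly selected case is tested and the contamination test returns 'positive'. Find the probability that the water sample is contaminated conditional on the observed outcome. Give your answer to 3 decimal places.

Let H be the event that the water sample is contaminated. P(H) = 0.112, so P(¬H) = 0.888. With E the 'positive' result, P(E|H) = 0.875 and P(E|¬H) = 0.137.
P(E) = 0.875·0.112 + 0.137·0.888 = 0.098000 + 0.12166 = 0.21966.
By Bayes' theorem, P(H|E) = 0.098000 / 0.21966 = 0.446.

P(H | E) ≈ 0.446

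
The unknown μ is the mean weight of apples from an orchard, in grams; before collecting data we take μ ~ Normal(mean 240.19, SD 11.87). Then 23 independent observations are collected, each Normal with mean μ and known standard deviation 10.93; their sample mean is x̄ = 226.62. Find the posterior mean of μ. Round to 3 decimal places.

Posterior mean ≈ 227.102

With known σ, the Normal prior is conjugate. Weight on the data is w = (n/σ²)/(n/σ² + 1/τ₀²) = 0.192525/(0.192525+0.00709739) = 0.96445.
Posterior mean = w·x̄ + (1−w)·μ₀ = 0.96445·226.62 + 0.035554·240.19 = 227.102.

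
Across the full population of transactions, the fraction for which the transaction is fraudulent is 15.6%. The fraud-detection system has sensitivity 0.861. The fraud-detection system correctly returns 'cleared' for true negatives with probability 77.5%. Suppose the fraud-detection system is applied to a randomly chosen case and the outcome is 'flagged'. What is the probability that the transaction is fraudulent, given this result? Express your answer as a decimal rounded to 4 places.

Let H be the event that the transaction is fraudulent. P(H) = 0.156, so P(¬H) = 0.844. With E the 'flagged' result, P(E|H) = 0.861 and P(E|¬H) = 0.225.
P(E) = 0.861·0.156 + 0.225·0.844 = 0.13432 + 0.18990 = 0.32422.
By Bayes' theorem, P(H|E) = 0.13432 / 0.32422 = 0.4143.

P(H | E) ≈ 0.4143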